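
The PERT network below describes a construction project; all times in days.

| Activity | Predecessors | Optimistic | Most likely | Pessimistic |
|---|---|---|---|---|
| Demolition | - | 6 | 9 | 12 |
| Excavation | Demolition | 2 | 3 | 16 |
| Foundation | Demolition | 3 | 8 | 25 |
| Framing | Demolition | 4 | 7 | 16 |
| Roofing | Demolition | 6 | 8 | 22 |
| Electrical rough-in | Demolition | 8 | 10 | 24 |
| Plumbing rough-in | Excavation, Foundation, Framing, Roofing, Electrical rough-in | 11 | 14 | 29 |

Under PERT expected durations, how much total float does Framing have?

4 days

te_Demolition = (6 + 4·9 + 12)/6 = 54/6 = 9
te_Excavation = (2 + 4·3 + 16)/6 = 30/6 = 5
te_Foundation = (3 + 4·8 + 25)/6 = 60/6 = 10
te_Framing = (4 + 4·7 + 16)/6 = 48/6 = 8
te_Roofing = (6 + 4·8 + 22)/6 = 60/6 = 10
te_Electrical rough-in = (8 + 4·10 + 24)/6 = 72/6 = 12
te_Plumbing rough-in = (11 + 4·14 + 29)/6 = 96/6 = 16

Forward pass:
ES_Demolition = 0; EF_Demolition = 9
ES_Excavation = 9; EF_Excavation = 9+5 = 14
ES_Foundation = 9; EF_Foundation = 9+10 = 19
ES_Framing = 9; EF_Framing = 9+8 = 17
ES_Roofing = 9; EF_Roofing = 9+10 = 19
ES_Electrical rough-in = 9; EF_Electrical rough-in = 9+12 = 21
ES_Plumbing rough-in = max(EF_Excavation=14, EF_Foundation=19, EF_Framing=17, EF_Roofing=19, EF_Electrical rough-in=21) = 21; EF_Plumbing rough-in = 21+16 = 37
Expected project duration μ = 37 days. Critical path: Demolition → Electrical rough-in → Plumbing rough-in.

Backward pass:
LF_Plumbing rough-in = 37; LS_Plumbing rough-in = 37−16 = 21
LF_Electrical rough-in = LS_Plumbing rough-in = 21; LS_Electrical rough-in = 21−12 = 9
LF_Roofing = LS_Plumbing rough-in = 21; LS_Roofing = 21−10 = 11
LF_Framing = LS_Plumbing rough-in = 21; LS_Framing = 21−8 = 13
LF_Foundation = LS_Plumbing rough-in = 21; LS_Foundation = 21−10 = 11
LF_Excavation = LS_Plumbing rough-in = 21; LS_Excavation = 21−5 = 16
LF_Demolition = min(LS_Excavation=16, LS_Foundation=11, LS_Framing=13, LS_Roofing=11, LS_Electrical rough-in=9) = 9; LS_Demolition = 9−9 = 0
Slack_Framing = LS_Framing − ES_Framing = 13 − 9 = 4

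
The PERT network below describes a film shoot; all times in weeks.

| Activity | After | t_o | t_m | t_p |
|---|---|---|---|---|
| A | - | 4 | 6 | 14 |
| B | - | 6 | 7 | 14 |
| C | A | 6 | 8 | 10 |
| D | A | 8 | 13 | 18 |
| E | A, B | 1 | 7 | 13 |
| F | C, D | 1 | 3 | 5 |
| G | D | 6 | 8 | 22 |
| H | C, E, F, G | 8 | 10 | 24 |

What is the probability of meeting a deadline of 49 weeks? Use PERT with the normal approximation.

te_A = (4 + 4·6 + 14)/6 = 42/6 = 7; σ²_A = ((14−4)/6)² = 2.778
te_B = (6 + 4·7 + 14)/6 = 48/6 = 8; σ²_B = ((14−6)/6)² = 1.778
te_C = (6 + 4·8 + 10)/6 = 48/6 = 8; σ²_C = ((10−6)/6)² = 0.444
te_D = (8 + 4·13 + 18)/6 = 78/6 = 13; σ²_D = ((18−8)/6)² = 2.778
te_E = (1 + 4·7 + 13)/6 = 42/6 = 7; σ²_E = ((13−1)/6)² = 4.000
te_F = (1 + 4·3 + 5)/6 = 18/6 = 3; σ²_F = ((5−1)/6)² = 0.444
te_G = (6 + 4·8 + 22)/6 = 60/6 = 10; σ²_G = ((22−6)/6)² = 7.111
te_H = (8 + 4·10 + 24)/6 = 72/6 = 12; σ²_H = ((24−8)/6)² = 7.111

Forward pass:
ES_A = 0; EF_A = 7
ES_B = 0; EF_B = 8
ES_C = 7; EF_C = 7+8 = 15
ES_D = 7; EF_D = 7+13 = 20
ES_E = max(EF_A=7, EF_B=8) = 8; EF_E = 8+7 = 15
ES_F = max(EF_C=15, EF_D=20) = 20; EF_F = 20+3 = 23
ES_G = 20; EF_G = 20+10 = 30
ES_H = max(EF_C=15, EF_E=15, EF_F=23, EF_G=30) = 30; EF_H = 30+12 = 42
Expected project duration μ = 42 weeks. Critical path: A → D → G → H.

Variance along critical path = 2.778 + 2.778 + 7.111 + 7.111 = 19.778; σ = √19.778 = 4.447 weeks.
Z = (49 − 42) / 4.447 = 1.574
P(T ≤ 49) = Φ(1.574) ≈ 0.942

0.942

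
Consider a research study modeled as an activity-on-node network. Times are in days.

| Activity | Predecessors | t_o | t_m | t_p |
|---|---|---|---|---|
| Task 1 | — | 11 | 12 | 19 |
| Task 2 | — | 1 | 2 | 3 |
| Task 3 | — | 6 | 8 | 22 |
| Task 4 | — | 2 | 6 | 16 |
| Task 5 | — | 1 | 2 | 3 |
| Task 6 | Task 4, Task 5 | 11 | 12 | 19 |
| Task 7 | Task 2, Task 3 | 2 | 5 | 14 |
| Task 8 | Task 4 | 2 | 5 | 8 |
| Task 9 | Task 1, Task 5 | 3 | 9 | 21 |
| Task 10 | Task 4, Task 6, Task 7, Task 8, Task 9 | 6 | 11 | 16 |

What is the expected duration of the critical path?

34 days

te_Task 1 = (11 + 4·12 + 19)/6 = 78/6 = 13
te_Task 2 = (1 + 4·2 + 3)/6 = 12/6 = 2
te_Task 3 = (6 + 4·8 + 22)/6 = 60/6 = 10
te_Task 4 = (2 + 4·6 + 16)/6 = 42/6 = 7
te_Task 5 = (1 + 4·2 + 3)/6 = 12/6 = 2
te_Task 6 = (11 + 4·12 + 19)/6 = 78/6 = 13
te_Task 7 = (2 + 4·5 + 14)/6 = 36/6 = 6
te_Task 8 = (2 + 4·5 + 8)/6 = 30/6 = 5
te_Task 9 = (3 + 4·9 + 21)/6 = 60/6 = 10
te_Task 10 = (6 + 4·11 + 16)/6 = 66/6 = 11

Forward pass:
ES_Task 1 = 0; EF_Task 1 = 13
ES_Task 2 = 0; EF_Task 2 = 2
ES_Task 3 = 0; EF_Task 3 = 10
ES_Task 4 = 0; EF_Task 4 = 7
ES_Task 5 = 0; EF_Task 5 = 2
ES_Task 6 = max(EF_Task 4=7, EF_Task 5=2) = 7; EF_Task 6 = 7+13 = 20
ES_Task 7 = max(EF_Task 2=2, EF_Task 3=10) = 10; EF_Task 7 = 10+6 = 16
ES_Task 8 = 7; EF_Task 8 = 7+5 = 12
ES_Task 9 = max(EF_Task 1=13, EF_Task 5=2) = 13; EF_Task 9 = 13+10 = 23
ES_Task 10 = max(EF_Task 4=7, EF_Task 6=20, EF_Task 7=16, EF_Task 8=12, EF_Task 9=23) = 23; EF_Task 10 = 23+11 = 34
Expected project duration μ = 34 days. Critical path: Task 1 → Task 9 → Task 10.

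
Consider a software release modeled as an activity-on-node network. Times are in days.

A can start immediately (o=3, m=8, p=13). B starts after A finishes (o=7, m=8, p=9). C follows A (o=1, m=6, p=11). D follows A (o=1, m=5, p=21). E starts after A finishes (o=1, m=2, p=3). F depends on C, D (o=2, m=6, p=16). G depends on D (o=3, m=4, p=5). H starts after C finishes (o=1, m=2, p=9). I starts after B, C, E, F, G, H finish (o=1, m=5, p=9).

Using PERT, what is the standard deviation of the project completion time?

te_A = (3 + 4·8 + 13)/6 = 48/6 = 8; σ²_A = ((13−3)/6)² = 2.778
te_B = (7 + 4·8 + 9)/6 = 48/6 = 8; σ²_B = ((9−7)/6)² = 0.111
te_C = (1 + 4·6 + 11)/6 = 36/6 = 6; σ²_C = ((11−1)/6)² = 2.778
te_D = (1 + 4·5 + 21)/6 = 42/6 = 7; σ²_D = ((21−1)/6)² = 11.111
te_E = (1 + 4·2 + 3)/6 = 12/6 = 2; σ²_E = ((3−1)/6)² = 0.111
te_F = (2 + 4·6 + 16)/6 = 42/6 = 7; σ²_F = ((16−2)/6)² = 5.444
te_G = (3 + 4·4 + 5)/6 = 24/6 = 4; σ²_G = ((5−3)/6)² = 0.111
te_H = (1 + 4·2 + 9)/6 = 18/6 = 3; σ²_H = ((9−1)/6)² = 1.778
te_I = (1 + 4·5 + 9)/6 = 30/6 = 5; σ²_I = ((9−1)/6)² = 1.778

Forward pass:
ES_A = 0; EF_A = 8
ES_B = 8; EF_B = 8+8 = 16
ES_C = 8; EF_C = 8+6 = 14
ES_D = 8; EF_D = 8+7 = 15
ES_E = 8; EF_E = 8+2 = 10
ES_F = max(EF_C=14, EF_D=15) = 15; EF_F = 15+7 = 22
ES_G = 15; EF_G = 15+4 = 19
ES_H = 14; EF_H = 14+3 = 17
ES_I = max(EF_B=16, EF_C=14, EF_E=10, EF_F=22, EF_G=19, EF_H=17) = 22; EF_I = 22+5 = 27
Expected project duration μ = 27 days. Critical path: A → D → F → I.

Variance along critical path = 2.778 + 11.111 + 5.444 + 1.778 = 21.111
σ = √21.111 = 4.595 days

4.59 days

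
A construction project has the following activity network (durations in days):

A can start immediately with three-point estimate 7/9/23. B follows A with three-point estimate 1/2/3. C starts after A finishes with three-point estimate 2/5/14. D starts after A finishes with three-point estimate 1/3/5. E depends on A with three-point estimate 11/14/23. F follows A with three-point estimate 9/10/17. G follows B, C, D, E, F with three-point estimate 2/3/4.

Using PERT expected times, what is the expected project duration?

29 days

te_A = (7 + 4·9 + 23)/6 = 66/6 = 11
te_B = (1 + 4·2 + 3)/6 = 12/6 = 2
te_C = (2 + 4·5 + 14)/6 = 36/6 = 6
te_D = (1 + 4·3 + 5)/6 = 18/6 = 3
te_E = (11 + 4·14 + 23)/6 = 90/6 = 15
te_F = (9 + 4·10 + 17)/6 = 66/6 = 11
te_G = (2 + 4·3 + 4)/6 = 18/6 = 3

Forward pass:
ES_A = 0; EF_A = 11
ES_B = 11; EF_B = 11+2 = 13
ES_C = 11; EF_C = 11+6 = 17
ES_D = 11; EF_D = 11+3 = 14
ES_E = 11; EF_E = 11+15 = 26
ES_F = 11; EF_F = 11+11 = 22
ES_G = max(EF_B=13, EF_C=17, EF_D=14, EF_E=26, EF_F=22) = 26; EF_G = 26+3 = 29
Expected project duration μ = 29 days. Critical path: A → E → G.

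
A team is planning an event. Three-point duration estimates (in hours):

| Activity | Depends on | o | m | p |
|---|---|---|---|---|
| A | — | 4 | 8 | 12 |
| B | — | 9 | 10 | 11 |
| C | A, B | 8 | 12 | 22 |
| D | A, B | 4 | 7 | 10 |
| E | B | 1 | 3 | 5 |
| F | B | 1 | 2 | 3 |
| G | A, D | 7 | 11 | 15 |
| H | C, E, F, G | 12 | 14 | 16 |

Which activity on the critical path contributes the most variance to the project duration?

te_A = (4 + 4·8 + 12)/6 = 48/6 = 8; σ²_A = ((12−4)/6)² = 1.778
te_B = (9 + 4·10 + 11)/6 = 60/6 = 10; σ²_B = ((11−9)/6)² = 0.111
te_C = (8 + 4·12 + 22)/6 = 78/6 = 13; σ²_C = ((22−8)/6)² = 5.444
te_D = (4 + 4·7 + 10)/6 = 42/6 = 7; σ²_D = ((10−4)/6)² = 1.000
te_E = (1 + 4·3 + 5)/6 = 18/6 = 3; σ²_E = ((5−1)/6)² = 0.444
te_F = (1 + 4·2 + 3)/6 = 12/6 = 2; σ²_F = ((3−1)/6)² = 0.111
te_G = (7 + 4·11 + 15)/6 = 66/6 = 11; σ²_G = ((15−7)/6)² = 1.778
te_H = (12 + 4·14 + 16)/6 = 84/6 = 14; σ²_H = ((16−12)/6)² = 0.444

Forward pass:
ES_A = 0; EF_A = 8
ES_B = 0; EF_B = 10
ES_C = max(EF_A=8, EF_B=10) = 10; EF_C = 10+13 = 23
ES_D = max(EF_A=8, EF_B=10) = 10; EF_D = 10+7 = 17
ES_E = 10; EF_E = 10+3 = 13
ES_F = 10; EF_F = 10+2 = 12
ES_G = max(EF_A=8, EF_D=17) = 17; EF_G = 17+11 = 28
ES_H = max(EF_C=23, EF_E=13, EF_F=12, EF_G=28) = 28; EF_H = 28+14 = 42
Expected project duration μ = 42 hours. Critical path: B → D → G → H.

Variances on critical path: σ²_B=0.111, σ²_D=1.000, σ²_G=1.778, σ²_H=0.444.
Largest is σ²_G = 1.778.

G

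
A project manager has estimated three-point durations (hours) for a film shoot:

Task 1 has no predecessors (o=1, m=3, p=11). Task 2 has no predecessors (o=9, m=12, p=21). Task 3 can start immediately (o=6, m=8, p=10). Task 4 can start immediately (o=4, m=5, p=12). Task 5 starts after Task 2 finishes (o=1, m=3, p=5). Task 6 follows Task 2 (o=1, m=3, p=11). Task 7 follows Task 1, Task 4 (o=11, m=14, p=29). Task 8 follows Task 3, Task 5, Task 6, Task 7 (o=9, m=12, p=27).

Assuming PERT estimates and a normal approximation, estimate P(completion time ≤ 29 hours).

0.058

te_Task 1 = (1 + 4·3 + 11)/6 = 24/6 = 4; σ²_Task 1 = ((11−1)/6)² = 2.778
te_Task 2 = (9 + 4·12 + 21)/6 = 78/6 = 13; σ²_Task 2 = ((21−9)/6)² = 4.000
te_Task 3 = (6 + 4·8 + 10)/6 = 48/6 = 8; σ²_Task 3 = ((10−6)/6)² = 0.444
te_Task 4 = (4 + 4·5 + 12)/6 = 36/6 = 6; σ²_Task 4 = ((12−4)/6)² = 1.778
te_Task 5 = (1 + 4·3 + 5)/6 = 18/6 = 3; σ²_Task 5 = ((5−1)/6)² = 0.444
te_Task 6 = (1 + 4·3 + 11)/6 = 24/6 = 4; σ²_Task 6 = ((11−1)/6)² = 2.778
te_Task 7 = (11 + 4·14 + 29)/6 = 96/6 = 16; σ²_Task 7 = ((29−11)/6)² = 9.000
te_Task 8 = (9 + 4·12 + 27)/6 = 84/6 = 14; σ²_Task 8 = ((27−9)/6)² = 9.000

Forward pass:
ES_Task 1 = 0; EF_Task 1 = 4
ES_Task 2 = 0; EF_Task 2 = 13
ES_Task 3 = 0; EF_Task 3 = 8
ES_Task 4 = 0; EF_Task 4 = 6
ES_Task 5 = 13; EF_Task 5 = 13+3 = 16
ES_Task 6 = 13; EF_Task 6 = 13+4 = 17
ES_Task 7 = max(EF_Task 1=4, EF_Task 4=6) = 6; EF_Task 7 = 6+16 = 22
ES_Task 8 = max(EF_Task 3=8, EF_Task 5=16, EF_Task 6=17, EF_Task 7=22) = 22; EF_Task 8 = 22+14 = 36
Expected project duration μ = 36 hours. Critical path: Task 4 → Task 7 → Task 8.

Variance along critical path = 1.778 + 9.000 + 9.000 = 19.778; σ = √19.778 = 4.447 hours.
Z = (29 − 36) / 4.447 = -1.574
P(T ≤ 29) = Φ(-1.574) ≈ 0.058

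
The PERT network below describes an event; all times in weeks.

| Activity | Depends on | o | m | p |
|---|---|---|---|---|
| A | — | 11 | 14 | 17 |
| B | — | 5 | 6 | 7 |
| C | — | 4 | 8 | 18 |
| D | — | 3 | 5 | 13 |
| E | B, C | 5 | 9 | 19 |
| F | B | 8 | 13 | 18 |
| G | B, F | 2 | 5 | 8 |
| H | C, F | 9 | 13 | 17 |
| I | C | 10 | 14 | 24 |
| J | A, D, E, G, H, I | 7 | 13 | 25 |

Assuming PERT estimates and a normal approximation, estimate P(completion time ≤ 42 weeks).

0.140

te_A = (11 + 4·14 + 17)/6 = 84/6 = 14; σ²_A = ((17−11)/6)² = 1.000
te_B = (5 + 4·6 + 7)/6 = 36/6 = 6; σ²_B = ((7−5)/6)² = 0.111
te_C = (4 + 4·8 + 18)/6 = 54/6 = 9; σ²_C = ((18−4)/6)² = 5.444
te_D = (3 + 4·5 + 13)/6 = 36/6 = 6; σ²_D = ((13−3)/6)² = 2.778
te_E = (5 + 4·9 + 19)/6 = 60/6 = 10; σ²_E = ((19−5)/6)² = 5.444
te_F = (8 + 4·13 + 18)/6 = 78/6 = 13; σ²_F = ((18−8)/6)² = 2.778
te_G = (2 + 4·5 + 8)/6 = 30/6 = 5; σ²_G = ((8−2)/6)² = 1.000
te_H = (9 + 4·13 + 17)/6 = 78/6 = 13; σ²_H = ((17−9)/6)² = 1.778
te_I = (10 + 4·14 + 24)/6 = 90/6 = 15; σ²_I = ((24−10)/6)² = 5.444
te_J = (7 + 4·13 + 25)/6 = 84/6 = 14; σ²_J = ((25−7)/6)² = 9.000

Forward pass:
ES_A = 0; EF_A = 14
ES_B = 0; EF_B = 6
ES_C = 0; EF_C = 9
ES_D = 0; EF_D = 6
ES_E = max(EF_B=6, EF_C=9) = 9; EF_E = 9+10 = 19
ES_F = 6; EF_F = 6+13 = 19
ES_G = max(EF_B=6, EF_F=19) = 19; EF_G = 19+5 = 24
ES_H = max(EF_C=9, EF_F=19) = 19; EF_H = 19+13 = 32
ES_I = 9; EF_I = 9+15 = 24
ES_J = max(EF_A=14, EF_D=6, EF_E=19, EF_G=24, EF_H=32, EF_I=24) = 32; EF_J = 32+14 = 46
Expected project duration μ = 46 weeks. Critical path: B → F → H → J.

Variance along critical path = 0.111 + 2.778 + 1.778 + 9.000 = 13.667; σ = √13.667 = 3.697 weeks.
Z = (42 − 46) / 3.697 = -1.082
P(T ≤ 42) = Φ(-1.082) ≈ 0.140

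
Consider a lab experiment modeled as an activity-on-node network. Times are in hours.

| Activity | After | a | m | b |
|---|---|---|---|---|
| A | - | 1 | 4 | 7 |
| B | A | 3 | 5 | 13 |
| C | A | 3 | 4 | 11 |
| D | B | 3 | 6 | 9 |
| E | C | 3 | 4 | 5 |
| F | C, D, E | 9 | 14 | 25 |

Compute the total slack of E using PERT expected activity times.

3 hours

te_A = (1 + 4·4 + 7)/6 = 24/6 = 4
te_B = (3 + 4·5 + 13)/6 = 36/6 = 6
te_C = (3 + 4·4 + 11)/6 = 30/6 = 5
te_D = (3 + 4·6 + 9)/6 = 36/6 = 6
te_E = (3 + 4·4 + 5)/6 = 24/6 = 4
te_F = (9 + 4·14 + 25)/6 = 90/6 = 15

Forward pass:
ES_A = 0; EF_A = 4
ES_B = 4; EF_B = 4+6 = 10
ES_C = 4; EF_C = 4+5 = 9
ES_D = 10; EF_D = 10+6 = 16
ES_E = 9; EF_E = 9+4 = 13
ES_F = max(EF_C=9, EF_D=16, EF_E=13) = 16; EF_F = 16+15 = 31
Expected project duration μ = 31 hours. Critical path: A → B → D → F.

Backward pass:
LF_F = 31; LS_F = 31−15 = 16
LF_E = LS_F = 16; LS_E = 16−4 = 12
LF_D = LS_F = 16; LS_D = 16−6 = 10
LF_C = min(LS_E=12, LS_F=16) = 12; LS_C = 12−5 = 7
LF_B = LS_D = 10; LS_B = 10−6 = 4
LF_A = min(LS_B=4, LS_C=7) = 4; LS_A = 4−4 = 0
Slack_E = LS_E − ES_E = 12 − 9 = 3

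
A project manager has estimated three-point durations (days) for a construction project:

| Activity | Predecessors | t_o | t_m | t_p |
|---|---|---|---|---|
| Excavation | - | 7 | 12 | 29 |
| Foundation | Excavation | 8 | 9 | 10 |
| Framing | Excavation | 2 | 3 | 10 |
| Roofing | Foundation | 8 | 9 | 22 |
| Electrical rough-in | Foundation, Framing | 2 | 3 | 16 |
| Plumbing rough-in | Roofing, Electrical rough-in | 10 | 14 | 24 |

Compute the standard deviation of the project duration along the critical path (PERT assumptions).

te_Excavation = (7 + 4·12 + 29)/6 = 84/6 = 14; σ²_Excavation = ((29−7)/6)² = 13.444
te_Foundation = (8 + 4·9 + 10)/6 = 54/6 = 9; σ²_Foundation = ((10−8)/6)² = 0.111
te_Framing = (2 + 4·3 + 10)/6 = 24/6 = 4; σ²_Framing = ((10−2)/6)² = 1.778
te_Roofing = (8 + 4·9 + 22)/6 = 66/6 = 11; σ²_Roofing = ((22−8)/6)² = 5.444
te_Electrical rough-in = (2 + 4·3 + 16)/6 = 30/6 = 5; σ²_Electrical rough-in = ((16−2)/6)² = 5.444
te_Plumbing rough-in = (10 + 4·14 + 24)/6 = 90/6 = 15; σ²_Plumbing rough-in = ((24−10)/6)² = 5.444

Forward pass:
ES_Excavation = 0; EF_Excavation = 14
ES_Foundation = 14; EF_Foundation = 14+9 = 23
ES_Framing = 14; EF_Framing = 14+4 = 18
ES_Roofing = 23; EF_Roofing = 23+11 = 34
ES_Electrical rough-in = max(EF_Foundation=23, EF_Framing=18) = 23; EF_Electrical rough-in = 23+5 = 28
ES_Plumbing rough-in = max(EF_Roofing=34, EF_Electrical rough-in=28) = 34; EF_Plumbing rough-in = 34+15 = 49
Expected project duration μ = 49 days. Critical path: Excavation → Foundation → Roofing → Plumbing rough-in.

Variance along critical path = 13.444 + 0.111 + 5.444 + 5.444 = 24.444
σ = √24.444 = 4.944 days

4.94 days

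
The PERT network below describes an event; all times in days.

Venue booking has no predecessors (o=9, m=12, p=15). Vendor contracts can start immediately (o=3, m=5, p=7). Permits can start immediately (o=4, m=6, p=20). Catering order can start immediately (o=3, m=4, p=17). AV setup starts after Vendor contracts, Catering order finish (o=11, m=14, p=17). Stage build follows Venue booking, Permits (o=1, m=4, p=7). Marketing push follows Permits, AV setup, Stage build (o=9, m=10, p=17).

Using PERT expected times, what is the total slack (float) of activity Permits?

8 days

te_Venue booking = (9 + 4·12 + 15)/6 = 72/6 = 12
te_Vendor contracts = (3 + 4·5 + 7)/6 = 30/6 = 5
te_Permits = (4 + 4·6 + 20)/6 = 48/6 = 8
te_Catering order = (3 + 4·4 + 17)/6 = 36/6 = 6
te_AV setup = (11 + 4·14 + 17)/6 = 84/6 = 14
te_Stage build = (1 + 4·4 + 7)/6 = 24/6 = 4
te_Marketing push = (9 + 4·10 + 17)/6 = 66/6 = 11

Forward pass:
ES_Venue booking = 0; EF_Venue booking = 12
ES_Vendor contracts = 0; EF_Vendor contracts = 5
ES_Permits = 0; EF_Permits = 8
ES_Catering order = 0; EF_Catering order = 6
ES_AV setup = max(EF_Vendor contracts=5, EF_Catering order=6) = 6; EF_AV setup = 6+14 = 20
ES_Stage build = max(EF_Venue booking=12, EF_Permits=8) = 12; EF_Stage build = 12+4 = 16
ES_Marketing push = max(EF_Permits=8, EF_AV setup=20, EF_Stage build=16) = 20; EF_Marketing push = 20+11 = 31
Expected project duration μ = 31 days. Critical path: Catering order → AV setup → Marketing push.

Backward pass:
LF_Marketing push = 31; LS_Marketing push = 31−11 = 20
LF_Stage build = LS_Marketing push = 20; LS_Stage build = 20−4 = 16
LF_AV setup = LS_Marketing push = 20; LS_AV setup = 20−14 = 6
LF_Catering order = LS_AV setup = 6; LS_Catering order = 6−6 = 0
LF_Permits = min(LS_Stage build=16, LS_Marketing push=20) = 16; LS_Permits = 16−8 = 8
LF_Vendor contracts = LS_AV setup = 6; LS_Vendor contracts = 6−5 = 1
LF_Venue booking = LS_Stage build = 16; LS_Venue booking = 16−12 = 4
Slack_Permits = LS_Permits − ES_Permits = 8 − 0 = 8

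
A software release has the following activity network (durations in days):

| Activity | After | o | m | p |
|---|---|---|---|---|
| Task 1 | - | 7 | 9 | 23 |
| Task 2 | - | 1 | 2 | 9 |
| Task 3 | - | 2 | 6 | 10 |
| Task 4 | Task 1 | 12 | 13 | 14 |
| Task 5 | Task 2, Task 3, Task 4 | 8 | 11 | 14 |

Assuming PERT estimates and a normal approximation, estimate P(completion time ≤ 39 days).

te_Task 1 = (7 + 4·9 + 23)/6 = 66/6 = 11; σ²_Task 1 = ((23−7)/6)² = 7.111
te_Task 2 = (1 + 4·2 + 9)/6 = 18/6 = 3; σ²_Task 2 = ((9−1)/6)² = 1.778
te_Task 3 = (2 + 4·6 + 10)/6 = 36/6 = 6; σ²_Task 3 = ((10−2)/6)² = 1.778
te_Task 4 = (12 + 4·13 + 14)/6 = 78/6 = 13; σ²_Task 4 = ((14−12)/6)² = 0.111
te_Task 5 = (8 + 4·11 + 14)/6 = 66/6 = 11; σ²_Task 5 = ((14−8)/6)² = 1.000

Forward pass:
ES_Task 1 = 0; EF_Task 1 = 11
ES_Task 2 = 0; EF_Task 2 = 3
ES_Task 3 = 0; EF_Task 3 = 6
ES_Task 4 = 11; EF_Task 4 = 11+13 = 24
ES_Task 5 = max(EF_Task 2=3, EF_Task 3=6, EF_Task 4=24) = 24; EF_Task 5 = 24+11 = 35
Expected project duration μ = 35 days. Critical path: Task 1 → Task 4 → Task 5.

Variance along critical path = 7.111 + 0.111 + 1.000 = 8.222; σ = √8.222 = 2.867 days.
Z = (39 − 35) / 2.867 = 1.395
P(T ≤ 39) = Φ(1.395) ≈ 0.918

0.918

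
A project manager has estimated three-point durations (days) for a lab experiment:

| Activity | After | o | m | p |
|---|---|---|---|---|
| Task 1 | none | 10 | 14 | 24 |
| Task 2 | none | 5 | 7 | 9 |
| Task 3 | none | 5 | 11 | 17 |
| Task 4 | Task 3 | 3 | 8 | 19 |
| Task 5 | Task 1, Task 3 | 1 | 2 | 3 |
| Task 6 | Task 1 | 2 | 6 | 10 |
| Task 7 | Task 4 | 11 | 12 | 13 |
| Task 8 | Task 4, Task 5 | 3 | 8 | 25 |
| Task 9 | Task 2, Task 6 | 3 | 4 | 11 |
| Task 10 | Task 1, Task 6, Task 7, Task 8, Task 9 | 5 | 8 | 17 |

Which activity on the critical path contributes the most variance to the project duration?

Task 4

te_Task 1 = (10 + 4·14 + 24)/6 = 90/6 = 15; σ²_Task 1 = ((24−10)/6)² = 5.444
te_Task 2 = (5 + 4·7 + 9)/6 = 42/6 = 7; σ²_Task 2 = ((9−5)/6)² = 0.444
te_Task 3 = (5 + 4·11 + 17)/6 = 66/6 = 11; σ²_Task 3 = ((17−5)/6)² = 4.000
te_Task 4 = (3 + 4·8 + 19)/6 = 54/6 = 9; σ²_Task 4 = ((19−3)/6)² = 7.111
te_Task 5 = (1 + 4·2 + 3)/6 = 12/6 = 2; σ²_Task 5 = ((3−1)/6)² = 0.111
te_Task 6 = (2 + 4·6 + 10)/6 = 36/6 = 6; σ²_Task 6 = ((10−2)/6)² = 1.778
te_Task 7 = (11 + 4·12 + 13)/6 = 72/6 = 12; σ²_Task 7 = ((13−11)/6)² = 0.111
te_Task 8 = (3 + 4·8 + 25)/6 = 60/6 = 10; σ²_Task 8 = ((25−3)/6)² = 13.444
te_Task 9 = (3 + 4·4 + 11)/6 = 30/6 = 5; σ²_Task 9 = ((11−3)/6)² = 1.778
te_Task 10 = (5 + 4·8 + 17)/6 = 54/6 = 9; σ²_Task 10 = ((17−5)/6)² = 4.000

Forward pass:
ES_Task 1 = 0; EF_Task 1 = 15
ES_Task 2 = 0; EF_Task 2 = 7
ES_Task 3 = 0; EF_Task 3 = 11
ES_Task 4 = 11; EF_Task 4 = 11+9 = 20
ES_Task 5 = max(EF_Task 1=15, EF_Task 3=11) = 15; EF_Task 5 = 15+2 = 17
ES_Task 6 = 15; EF_Task 6 = 15+6 = 21
ES_Task 7 = 20; EF_Task 7 = 20+12 = 32
ES_Task 8 = max(EF_Task 4=20, EF_Task 5=17) = 20; EF_Task 8 = 20+10 = 30
ES_Task 9 = max(EF_Task 2=7, EF_Task 6=21) = 21; EF_Task 9 = 21+5 = 26
ES_Task 10 = max(EF_Task 1=15, EF_Task 6=21, EF_Task 7=32, EF_Task 8=30, EF_Task 9=26) = 32; EF_Task 10 = 32+9 = 41
Expected project duration μ = 41 days. Critical path: Task 3 → Task 4 → Task 7 → Task 10.

Variances on critical path: σ²_Task 3=4.000, σ²_Task 4=7.111, σ²_Task 7=0.111, σ²_Task 10=4.000.
Largest is σ²_Task 4 = 7.111.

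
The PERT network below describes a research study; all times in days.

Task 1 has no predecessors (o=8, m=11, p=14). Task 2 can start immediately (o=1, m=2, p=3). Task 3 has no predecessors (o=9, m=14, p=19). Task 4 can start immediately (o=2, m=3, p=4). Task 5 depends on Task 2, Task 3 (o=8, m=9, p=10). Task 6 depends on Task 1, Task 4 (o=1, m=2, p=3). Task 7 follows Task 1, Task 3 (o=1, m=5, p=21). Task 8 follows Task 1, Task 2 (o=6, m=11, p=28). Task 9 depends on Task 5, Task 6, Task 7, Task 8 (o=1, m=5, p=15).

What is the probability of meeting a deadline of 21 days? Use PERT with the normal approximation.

te_Task 1 = (8 + 4·11 + 14)/6 = 66/6 = 11; σ²_Task 1 = ((14−8)/6)² = 1.000
te_Task 2 = (1 + 4·2 + 3)/6 = 12/6 = 2; σ²_Task 2 = ((3−1)/6)² = 0.111
te_Task 3 = (9 + 4·14 + 19)/6 = 84/6 = 14; σ²_Task 3 = ((19−9)/6)² = 2.778
te_Task 4 = (2 + 4·3 + 4)/6 = 18/6 = 3; σ²_Task 4 = ((4−2)/6)² = 0.111
te_Task 5 = (8 + 4·9 + 10)/6 = 54/6 = 9; σ²_Task 5 = ((10−8)/6)² = 0.111
te_Task 6 = (1 + 4·2 + 3)/6 = 12/6 = 2; σ²_Task 6 = ((3−1)/6)² = 0.111
te_Task 7 = (1 + 4·5 + 21)/6 = 42/6 = 7; σ²_Task 7 = ((21−1)/6)² = 11.111
te_Task 8 = (6 + 4·11 + 28)/6 = 78/6 = 13; σ²_Task 8 = ((28−6)/6)² = 13.444
te_Task 9 = (1 + 4·5 + 15)/6 = 36/6 = 6; σ²_Task 9 = ((15−1)/6)² = 5.444

Forward pass:
ES_Task 1 = 0; EF_Task 1 = 11
ES_Task 2 = 0; EF_Task 2 = 2
ES_Task 3 = 0; EF_Task 3 = 14
ES_Task 4 = 0; EF_Task 4 = 3
ES_Task 5 = max(EF_Task 2=2, EF_Task 3=14) = 14; EF_Task 5 = 14+9 = 23
ES_Task 6 = max(EF_Task 1=11, EF_Task 4=3) = 11; EF_Task 6 = 11+2 = 13
ES_Task 7 = max(EF_Task 1=11, EF_Task 3=14) = 14; EF_Task 7 = 14+7 = 21
ES_Task 8 = max(EF_Task 1=11, EF_Task 2=2) = 11; EF_Task 8 = 11+13 = 24
ES_Task 9 = max(EF_Task 5=23, EF_Task 6=13, EF_Task 7=21, EF_Task 8=24) = 24; EF_Task 9 = 24+6 = 30
Expected project duration μ = 30 days. Critical path: Task 1 → Task 8 → Task 9.

Variance along critical path = 1.000 + 13.444 + 5.444 = 19.889; σ = √19.889 = 4.460 days.
Z = (21 − 30) / 4.460 = -2.018
P(T ≤ 21) = Φ(-2.018) ≈ 0.022

0.022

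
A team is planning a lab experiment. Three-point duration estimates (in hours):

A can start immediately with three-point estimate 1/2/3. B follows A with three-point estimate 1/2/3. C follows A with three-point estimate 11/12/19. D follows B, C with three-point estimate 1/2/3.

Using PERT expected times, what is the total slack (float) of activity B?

te_A = (1 + 4·2 + 3)/6 = 12/6 = 2
te_B = (1 + 4·2 + 3)/6 = 12/6 = 2
te_C = (11 + 4·12 + 19)/6 = 78/6 = 13
te_D = (1 + 4·2 + 3)/6 = 12/6 = 2

Forward pass:
ES_A = 0; EF_A = 2
ES_B = 2; EF_B = 2+2 = 4
ES_C = 2; EF_C = 2+13 = 15
ES_D = max(EF_B=4, EF_C=15) = 15; EF_D = 15+2 = 17
Expected project duration μ = 17 hours. Critical path: A → C → D.

Backward pass:
LF_D = 17; LS_D = 17−2 = 15
LF_C = LS_D = 15; LS_C = 15−13 = 2
LF_B = LS_D = 15; LS_B = 15−2 = 13
LF_A = min(LS_B=13, LS_C=2) = 2; LS_A = 2−2 = 0
Slack_B = LS_B − ES_B = 13 − 2 = 11

11 hours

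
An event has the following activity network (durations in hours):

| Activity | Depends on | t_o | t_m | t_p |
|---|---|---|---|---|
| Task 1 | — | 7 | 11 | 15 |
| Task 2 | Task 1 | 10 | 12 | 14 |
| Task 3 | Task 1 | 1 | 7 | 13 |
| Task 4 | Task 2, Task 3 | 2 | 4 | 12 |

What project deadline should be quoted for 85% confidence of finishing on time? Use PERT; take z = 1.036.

te_Task 1 = (7 + 4·11 + 15)/6 = 66/6 = 11; σ²_Task 1 = ((15−7)/6)² = 1.778
te_Task 2 = (10 + 4·12 + 14)/6 = 72/6 = 12; σ²_Task 2 = ((14−10)/6)² = 0.444
te_Task 3 = (1 + 4·7 + 13)/6 = 42/6 = 7; σ²_Task 3 = ((13−1)/6)² = 4.000
te_Task 4 = (2 + 4·4 + 12)/6 = 30/6 = 5; σ²_Task 4 = ((12−2)/6)² = 2.778

Forward pass:
ES_Task 1 = 0; EF_Task 1 = 11
ES_Task 2 = 11; EF_Task 2 = 11+12 = 23
ES_Task 3 = 11; EF_Task 3 = 11+7 = 18
ES_Task 4 = max(EF_Task 2=23, EF_Task 3=18) = 23; EF_Task 4 = 23+5 = 28
Expected project duration μ = 28 hours. Critical path: Task 1 → Task 2 → Task 4.

Variance along critical path = 1.778 + 0.444 + 2.778 = 5.000; σ = 2.236 hours.
D = μ + z·σ = 28 + 1.036·2.236 = 30.3 hours

30.3 hours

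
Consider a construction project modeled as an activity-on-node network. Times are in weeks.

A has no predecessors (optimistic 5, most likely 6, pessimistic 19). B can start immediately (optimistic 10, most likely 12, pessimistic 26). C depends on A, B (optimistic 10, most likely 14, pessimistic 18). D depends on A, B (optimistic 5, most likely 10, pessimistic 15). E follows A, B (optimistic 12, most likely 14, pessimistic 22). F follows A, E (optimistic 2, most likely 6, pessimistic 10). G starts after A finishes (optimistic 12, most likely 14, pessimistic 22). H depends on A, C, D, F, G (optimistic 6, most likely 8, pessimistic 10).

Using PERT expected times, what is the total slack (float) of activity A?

te_A = (5 + 4·6 + 19)/6 = 48/6 = 8
te_B = (10 + 4·12 + 26)/6 = 84/6 = 14
te_C = (10 + 4·14 + 18)/6 = 84/6 = 14
te_D = (5 + 4·10 + 15)/6 = 60/6 = 10
te_E = (12 + 4·14 + 22)/6 = 90/6 = 15
te_F = (2 + 4·6 + 10)/6 = 36/6 = 6
te_G = (12 + 4·14 + 22)/6 = 90/6 = 15
te_H = (6 + 4·8 + 10)/6 = 48/6 = 8

Forward pass:
ES_A = 0; EF_A = 8
ES_B = 0; EF_B = 14
ES_C = max(EF_A=8, EF_B=14) = 14; EF_C = 14+14 = 28
ES_D = max(EF_A=8, EF_B=14) = 14; EF_D = 14+10 = 24
ES_E = max(EF_A=8, EF_B=14) = 14; EF_E = 14+15 = 29
ES_F = max(EF_A=8, EF_E=29) = 29; EF_F = 29+6 = 35
ES_G = 8; EF_G = 8+15 = 23
ES_H = max(EF_A=8, EF_C=28, EF_D=24, EF_F=35, EF_G=23) = 35; EF_H = 35+8 = 43
Expected project duration μ = 43 weeks. Critical path: B → E → F → H.

Backward pass:
LF_H = 43; LS_H = 43−8 = 35
LF_G = LS_H = 35; LS_G = 35−15 = 20
LF_F = LS_H = 35; LS_F = 35−6 = 29
LF_E = LS_F = 29; LS_E = 29−15 = 14
LF_D = LS_H = 35; LS_D = 35−10 = 25
LF_C = LS_H = 35; LS_C = 35−14 = 21
LF_B = min(LS_C=21, LS_D=25, LS_E=14) = 14; LS_B = 14−14 = 0
LF_A = min(LS_C=21, LS_D=25, LS_E=14, LS_F=29, LS_G=20, LS_H=35) = 14; LS_A = 14−8 = 6
Slack_A = LS_A − ES_A = 6 − 0 = 6

6 weeks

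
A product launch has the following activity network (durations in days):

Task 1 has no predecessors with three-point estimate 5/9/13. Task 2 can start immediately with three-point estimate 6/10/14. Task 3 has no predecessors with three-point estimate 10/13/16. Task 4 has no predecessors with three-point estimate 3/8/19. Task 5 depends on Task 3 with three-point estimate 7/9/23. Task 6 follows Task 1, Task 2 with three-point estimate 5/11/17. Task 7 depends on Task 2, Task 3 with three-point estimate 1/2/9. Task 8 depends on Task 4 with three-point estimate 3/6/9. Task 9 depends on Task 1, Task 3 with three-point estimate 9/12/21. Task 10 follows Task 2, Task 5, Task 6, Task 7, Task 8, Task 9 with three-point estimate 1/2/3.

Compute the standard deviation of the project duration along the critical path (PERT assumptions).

te_Task 1 = (5 + 4·9 + 13)/6 = 54/6 = 9; σ²_Task 1 = ((13−5)/6)² = 1.778
te_Task 2 = (6 + 4·10 + 14)/6 = 60/6 = 10; σ²_Task 2 = ((14−6)/6)² = 1.778
te_Task 3 = (10 + 4·13 + 16)/6 = 78/6 = 13; σ²_Task 3 = ((16−10)/6)² = 1.000
te_Task 4 = (3 + 4·8 + 19)/6 = 54/6 = 9; σ²_Task 4 = ((19−3)/6)² = 7.111
te_Task 5 = (7 + 4·9 + 23)/6 = 66/6 = 11; σ²_Task 5 = ((23−7)/6)² = 7.111
te_Task 6 = (5 + 4·11 + 17)/6 = 66/6 = 11; σ²_Task 6 = ((17−5)/6)² = 4.000
te_Task 7 = (1 + 4·2 + 9)/6 = 18/6 = 3; σ²_Task 7 = ((9−1)/6)² = 1.778
te_Task 8 = (3 + 4·6 + 9)/6 = 36/6 = 6; σ²_Task 8 = ((9−3)/6)² = 1.000
te_Task 9 = (9 + 4·12 + 21)/6 = 78/6 = 13; σ²_Task 9 = ((21−9)/6)² = 4.000
te_Task 10 = (1 + 4·2 + 3)/6 = 12/6 = 2; σ²_Task 10 = ((3−1)/6)² = 0.111

Forward pass:
ES_Task 1 = 0; EF_Task 1 = 9
ES_Task 2 = 0; EF_Task 2 = 10
ES_Task 3 = 0; EF_Task 3 = 13
ES_Task 4 = 0; EF_Task 4 = 9
ES_Task 5 = 13; EF_Task 5 = 13+11 = 24
ES_Task 6 = max(EF_Task 1=9, EF_Task 2=10) = 10; EF_Task 6 = 10+11 = 21
ES_Task 7 = max(EF_Task 2=10, EF_Task 3=13) = 13; EF_Task 7 = 13+3 = 16
ES_Task 8 = 9; EF_Task 8 = 9+6 = 15
ES_Task 9 = max(EF_Task 1=9, EF_Task 3=13) = 13; EF_Task 9 = 13+13 = 26
ES_Task 10 = max(EF_Task 2=10, EF_Task 5=24, EF_Task 6=21, EF_Task 7=16, EF_Task 8=15, EF_Task 9=26) = 26; EF_Task 10 = 26+2 = 28
Expected project duration μ = 28 days. Critical path: Task 3 → Task 9 → Task 10.

Variance along critical path = 1.000 + 4.000 + 0.111 = 5.111
σ = √5.111 = 2.261 days

2.26 days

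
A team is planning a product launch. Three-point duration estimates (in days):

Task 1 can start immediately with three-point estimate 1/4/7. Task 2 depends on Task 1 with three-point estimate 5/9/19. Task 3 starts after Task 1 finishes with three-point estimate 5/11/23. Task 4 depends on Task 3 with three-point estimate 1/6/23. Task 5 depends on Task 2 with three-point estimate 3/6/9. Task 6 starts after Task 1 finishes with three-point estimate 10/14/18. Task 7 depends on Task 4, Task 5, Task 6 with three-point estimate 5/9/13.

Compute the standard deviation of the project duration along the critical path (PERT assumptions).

te_Task 1 = (1 + 4·4 + 7)/6 = 24/6 = 4; σ²_Task 1 = ((7−1)/6)² = 1.000
te_Task 2 = (5 + 4·9 + 19)/6 = 60/6 = 10; σ²_Task 2 = ((19−5)/6)² = 5.444
te_Task 3 = (5 + 4·11 + 23)/6 = 72/6 = 12; σ²_Task 3 = ((23−5)/6)² = 9.000
te_Task 4 = (1 + 4·6 + 23)/6 = 48/6 = 8; σ²_Task 4 = ((23−1)/6)² = 13.444
te_Task 5 = (3 + 4·6 + 9)/6 = 36/6 = 6; σ²_Task 5 = ((9−3)/6)² = 1.000
te_Task 6 = (10 + 4·14 + 18)/6 = 84/6 = 14; σ²_Task 6 = ((18−10)/6)² = 1.778
te_Task 7 = (5 + 4·9 + 13)/6 = 54/6 = 9; σ²_Task 7 = ((13−5)/6)² = 1.778

Forward pass:
ES_Task 1 = 0; EF_Task 1 = 4
ES_Task 2 = 4; EF_Task 2 = 4+10 = 14
ES_Task 3 = 4; EF_Task 3 = 4+12 = 16
ES_Task 4 = 16; EF_Task 4 = 16+8 = 24
ES_Task 5 = 14; EF_Task 5 = 14+6 = 20
ES_Task 6 = 4; EF_Task 6 = 4+14 = 18
ES_Task 7 = max(EF_Task 4=24, EF_Task 5=20, EF_Task 6=18) = 24; EF_Task 7 = 24+9 = 33
Expected project duration μ = 33 days. Critical path: Task 1 → Task 3 → Task 4 → Task 7.

Variance along critical path = 1.000 + 9.000 + 13.444 + 1.778 = 25.222
σ = √25.222 = 5.022 days

5.02 days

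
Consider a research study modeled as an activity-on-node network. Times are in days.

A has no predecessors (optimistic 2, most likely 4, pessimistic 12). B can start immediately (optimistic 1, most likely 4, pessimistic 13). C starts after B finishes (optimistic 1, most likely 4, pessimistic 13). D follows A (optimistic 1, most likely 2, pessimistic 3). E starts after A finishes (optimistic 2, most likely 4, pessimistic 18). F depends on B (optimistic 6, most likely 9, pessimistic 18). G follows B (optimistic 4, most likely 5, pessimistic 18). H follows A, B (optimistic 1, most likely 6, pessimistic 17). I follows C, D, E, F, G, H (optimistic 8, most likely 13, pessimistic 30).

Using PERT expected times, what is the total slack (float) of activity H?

te_A = (2 + 4·4 + 12)/6 = 30/6 = 5
te_B = (1 + 4·4 + 13)/6 = 30/6 = 5
te_C = (1 + 4·4 + 13)/6 = 30/6 = 5
te_D = (1 + 4·2 + 3)/6 = 12/6 = 2
te_E = (2 + 4·4 + 18)/6 = 36/6 = 6
te_F = (6 + 4·9 + 18)/6 = 60/6 = 10
te_G = (4 + 4·5 + 18)/6 = 42/6 = 7
te_H = (1 + 4·6 + 17)/6 = 42/6 = 7
te_I = (8 + 4·13 + 30)/6 = 90/6 = 15

Forward pass:
ES_A = 0; EF_A = 5
ES_B = 0; EF_B = 5
ES_C = 5; EF_C = 5+5 = 10
ES_D = 5; EF_D = 5+2 = 7
ES_E = 5; EF_E = 5+6 = 11
ES_F = 5; EF_F = 5+10 = 15
ES_G = 5; EF_G = 5+7 = 12
ES_H = max(EF_A=5, EF_B=5) = 5; EF_H = 5+7 = 12
ES_I = max(EF_C=10, EF_D=7, EF_E=11, EF_F=15, EF_G=12, EF_H=12) = 15; EF_I = 15+15 = 30
Expected project duration μ = 30 days. Critical path: B → F → I.

Backward pass:
LF_I = 30; LS_I = 30−15 = 15
LF_H = LS_I = 15; LS_H = 15−7 = 8
LF_G = LS_I = 15; LS_G = 15−7 = 8
LF_F = LS_I = 15; LS_F = 15−10 = 5
LF_E = LS_I = 15; LS_E = 15−6 = 9
LF_D = LS_I = 15; LS_D = 15−2 = 13
LF_C = LS_I = 15; LS_C = 15−5 = 10
LF_B = min(LS_C=10, LS_F=5, LS_G=8, LS_H=8) = 5; LS_B = 5−5 = 0
LF_A = min(LS_D=13, LS_E=9, LS_H=8) = 8; LS_A = 8−5 = 3
Slack_H = LS_H − ES_H = 8 − 5 = 3

3 days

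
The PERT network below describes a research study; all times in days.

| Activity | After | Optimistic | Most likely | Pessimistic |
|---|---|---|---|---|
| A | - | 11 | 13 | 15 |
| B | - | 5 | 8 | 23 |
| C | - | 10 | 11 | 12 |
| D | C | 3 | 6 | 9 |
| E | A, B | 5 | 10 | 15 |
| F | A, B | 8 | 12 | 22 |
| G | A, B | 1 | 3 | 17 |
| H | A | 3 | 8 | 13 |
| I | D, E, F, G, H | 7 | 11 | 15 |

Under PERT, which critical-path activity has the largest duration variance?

te_A = (11 + 4·13 + 15)/6 = 78/6 = 13; σ²_A = ((15−11)/6)² = 0.444
te_B = (5 + 4·8 + 23)/6 = 60/6 = 10; σ²_B = ((23−5)/6)² = 9.000
te_C = (10 + 4·11 + 12)/6 = 66/6 = 11; σ²_C = ((12−10)/6)² = 0.111
te_D = (3 + 4·6 + 9)/6 = 36/6 = 6; σ²_D = ((9−3)/6)² = 1.000
te_E = (5 + 4·10 + 15)/6 = 60/6 = 10; σ²_E = ((15−5)/6)² = 2.778
te_F = (8 + 4·12 + 22)/6 = 78/6 = 13; σ²_F = ((22−8)/6)² = 5.444
te_G = (1 + 4·3 + 17)/6 = 30/6 = 5; σ²_G = ((17−1)/6)² = 7.111
te_H = (3 + 4·8 + 13)/6 = 48/6 = 8; σ²_H = ((13−3)/6)² = 2.778
te_I = (7 + 4·11 + 15)/6 = 66/6 = 11; σ²_I = ((15−7)/6)² = 1.778

Forward pass:
ES_A = 0; EF_A = 13
ES_B = 0; EF_B = 10
ES_C = 0; EF_C = 11
ES_D = 11; EF_D = 11+6 = 17
ES_E = max(EF_A=13, EF_B=10) = 13; EF_E = 13+10 = 23
ES_F = max(EF_A=13, EF_B=10) = 13; EF_F = 13+13 = 26
ES_G = max(EF_A=13, EF_B=10) = 13; EF_G = 13+5 = 18
ES_H = 13; EF_H = 13+8 = 21
ES_I = max(EF_D=17, EF_E=23, EF_F=26, EF_G=18, EF_H=21) = 26; EF_I = 26+11 = 37
Expected project duration μ = 37 days. Critical path: A → F → I.

Variances on critical path: σ²_A=0.444, σ²_F=5.444, σ²_I=1.778.
Largest is σ²_F = 5.444.

F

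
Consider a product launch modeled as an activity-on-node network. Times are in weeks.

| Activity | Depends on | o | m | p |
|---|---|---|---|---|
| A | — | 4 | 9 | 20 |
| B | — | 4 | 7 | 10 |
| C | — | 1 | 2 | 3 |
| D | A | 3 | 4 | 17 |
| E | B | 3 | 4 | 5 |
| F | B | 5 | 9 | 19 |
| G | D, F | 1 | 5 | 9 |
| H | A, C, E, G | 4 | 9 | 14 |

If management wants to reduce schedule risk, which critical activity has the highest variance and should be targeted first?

te_A = (4 + 4·9 + 20)/6 = 60/6 = 10; σ²_A = ((20−4)/6)² = 7.111
te_B = (4 + 4·7 + 10)/6 = 42/6 = 7; σ²_B = ((10−4)/6)² = 1.000
te_C = (1 + 4·2 + 3)/6 = 12/6 = 2; σ²_C = ((3−1)/6)² = 0.111
te_D = (3 + 4·4 + 17)/6 = 36/6 = 6; σ²_D = ((17−3)/6)² = 5.444
te_E = (3 + 4·4 + 5)/6 = 24/6 = 4; σ²_E = ((5−3)/6)² = 0.111
te_F = (5 + 4·9 + 19)/6 = 60/6 = 10; σ²_F = ((19−5)/6)² = 5.444
te_G = (1 + 4·5 + 9)/6 = 30/6 = 5; σ²_G = ((9−1)/6)² = 1.778
te_H = (4 + 4·9 + 14)/6 = 54/6 = 9; σ²_H = ((14−4)/6)² = 2.778

Forward pass:
ES_A = 0; EF_A = 10
ES_B = 0; EF_B = 7
ES_C = 0; EF_C = 2
ES_D = 10; EF_D = 10+6 = 16
ES_E = 7; EF_E = 7+4 = 11
ES_F = 7; EF_F = 7+10 = 17
ES_G = max(EF_D=16, EF_F=17) = 17; EF_G = 17+5 = 22
ES_H = max(EF_A=10, EF_C=2, EF_E=11, EF_G=22) = 22; EF_H = 22+9 = 31
Expected project duration μ = 31 weeks. Critical path: B → F → G → H.

Variances on critical path: σ²_B=1.000, σ²_F=5.444, σ²_G=1.778, σ²_H=2.778.
Largest is σ²_F = 5.444.

F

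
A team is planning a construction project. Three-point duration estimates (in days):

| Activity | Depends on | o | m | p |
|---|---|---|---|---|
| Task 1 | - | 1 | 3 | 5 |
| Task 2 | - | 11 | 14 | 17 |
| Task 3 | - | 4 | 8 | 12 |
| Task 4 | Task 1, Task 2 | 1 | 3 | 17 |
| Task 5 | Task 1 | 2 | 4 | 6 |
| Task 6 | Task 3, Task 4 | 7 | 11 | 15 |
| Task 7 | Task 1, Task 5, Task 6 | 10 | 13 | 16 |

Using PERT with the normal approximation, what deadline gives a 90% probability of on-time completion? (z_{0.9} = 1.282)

47.2 days

te_Task 1 = (1 + 4·3 + 5)/6 = 18/6 = 3; σ²_Task 1 = ((5−1)/6)² = 0.444
te_Task 2 = (11 + 4·14 + 17)/6 = 84/6 = 14; σ²_Task 2 = ((17−11)/6)² = 1.000
te_Task 3 = (4 + 4·8 + 12)/6 = 48/6 = 8; σ²_Task 3 = ((12−4)/6)² = 1.778
te_Task 4 = (1 + 4·3 + 17)/6 = 30/6 = 5; σ²_Task 4 = ((17−1)/6)² = 7.111
te_Task 5 = (2 + 4·4 + 6)/6 = 24/6 = 4; σ²_Task 5 = ((6−2)/6)² = 0.444
te_Task 6 = (7 + 4·11 + 15)/6 = 66/6 = 11; σ²_Task 6 = ((15−7)/6)² = 1.778
te_Task 7 = (10 + 4·13 + 16)/6 = 78/6 = 13; σ²_Task 7 = ((16−10)/6)² = 1.000

Forward pass:
ES_Task 1 = 0; EF_Task 1 = 3
ES_Task 2 = 0; EF_Task 2 = 14
ES_Task 3 = 0; EF_Task 3 = 8
ES_Task 4 = max(EF_Task 1=3, EF_Task 2=14) = 14; EF_Task 4 = 14+5 = 19
ES_Task 5 = 3; EF_Task 5 = 3+4 = 7
ES_Task 6 = max(EF_Task 3=8, EF_Task 4=19) = 19; EF_Task 6 = 19+11 = 30
ES_Task 7 = max(EF_Task 1=3, EF_Task 5=7, EF_Task 6=30) = 30; EF_Task 7 = 30+13 = 43
Expected project duration μ = 43 days. Critical path: Task 2 → Task 4 → Task 6 → Task 7.

Variance along critical path = 1.000 + 7.111 + 1.778 + 1.000 = 10.889; σ = 3.300 days.
D = μ + z·σ = 43 + 1.282·3.300 = 47.2 days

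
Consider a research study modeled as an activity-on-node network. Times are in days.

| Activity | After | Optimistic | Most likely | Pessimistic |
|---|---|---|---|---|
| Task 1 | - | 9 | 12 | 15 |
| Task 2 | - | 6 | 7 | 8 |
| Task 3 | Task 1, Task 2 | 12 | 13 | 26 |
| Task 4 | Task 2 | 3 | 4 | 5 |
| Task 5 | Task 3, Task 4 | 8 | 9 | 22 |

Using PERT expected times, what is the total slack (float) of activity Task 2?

5 days

te_Task 1 = (9 + 4·12 + 15)/6 = 72/6 = 12
te_Task 2 = (6 + 4·7 + 8)/6 = 42/6 = 7
te_Task 3 = (12 + 4·13 + 26)/6 = 90/6 = 15
te_Task 4 = (3 + 4·4 + 5)/6 = 24/6 = 4
te_Task 5 = (8 + 4·9 + 22)/6 = 66/6 = 11

Forward pass:
ES_Task 1 = 0; EF_Task 1 = 12
ES_Task 2 = 0; EF_Task 2 = 7
ES_Task 3 = max(EF_Task 1=12, EF_Task 2=7) = 12; EF_Task 3 = 12+15 = 27
ES_Task 4 = 7; EF_Task 4 = 7+4 = 11
ES_Task 5 = max(EF_Task 3=27, EF_Task 4=11) = 27; EF_Task 5 = 27+11 = 38
Expected project duration μ = 38 days. Critical path: Task 1 → Task 3 → Task 5.

Backward pass:
LF_Task 5 = 38; LS_Task 5 = 38−11 = 27
LF_Task 4 = LS_Task 5 = 27; LS_Task 4 = 27−4 = 23
LF_Task 3 = LS_Task 5 = 27; LS_Task 3 = 27−15 = 12
LF_Task 2 = min(LS_Task 3=12, LS_Task 4=23) = 12; LS_Task 2 = 12−7 = 5
LF_Task 1 = LS_Task 3 = 12; LS_Task 1 = 12−12 = 0
Slack_Task 2 = LS_Task 2 − ES_Task 2 = 5 − 0 = 5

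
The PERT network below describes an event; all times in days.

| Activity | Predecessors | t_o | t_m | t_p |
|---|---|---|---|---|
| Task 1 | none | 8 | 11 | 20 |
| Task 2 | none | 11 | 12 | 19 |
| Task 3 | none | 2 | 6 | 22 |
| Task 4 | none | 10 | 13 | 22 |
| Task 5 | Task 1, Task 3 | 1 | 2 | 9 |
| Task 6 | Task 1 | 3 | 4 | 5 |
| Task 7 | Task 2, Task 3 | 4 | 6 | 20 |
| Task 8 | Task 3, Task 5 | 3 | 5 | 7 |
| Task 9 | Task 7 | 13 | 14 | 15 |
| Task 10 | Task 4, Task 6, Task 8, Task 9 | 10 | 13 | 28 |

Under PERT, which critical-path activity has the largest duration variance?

te_Task 1 = (8 + 4·11 + 20)/6 = 72/6 = 12; σ²_Task 1 = ((20−8)/6)² = 4.000
te_Task 2 = (11 + 4·12 + 19)/6 = 78/6 = 13; σ²_Task 2 = ((19−11)/6)² = 1.778
te_Task 3 = (2 + 4·6 + 22)/6 = 48/6 = 8; σ²_Task 3 = ((22−2)/6)² = 11.111
te_Task 4 = (10 + 4·13 + 22)/6 = 84/6 = 14; σ²_Task 4 = ((22−10)/6)² = 4.000
te_Task 5 = (1 + 4·2 + 9)/6 = 18/6 = 3; σ²_Task 5 = ((9−1)/6)² = 1.778
te_Task 6 = (3 + 4·4 + 5)/6 = 24/6 = 4; σ²_Task 6 = ((5−3)/6)² = 0.111
te_Task 7 = (4 + 4·6 + 20)/6 = 48/6 = 8; σ²_Task 7 = ((20−4)/6)² = 7.111
te_Task 8 = (3 + 4·5 + 7)/6 = 30/6 = 5; σ²_Task 8 = ((7−3)/6)² = 0.444
te_Task 9 = (13 + 4·14 + 15)/6 = 84/6 = 14; σ²_Task 9 = ((15−13)/6)² = 0.111
te_Task 10 = (10 + 4·13 + 28)/6 = 90/6 = 15; σ²_Task 10 = ((28−10)/6)² = 9.000

Forward pass:
ES_Task 1 = 0; EF_Task 1 = 12
ES_Task 2 = 0; EF_Task 2 = 13
ES_Task 3 = 0; EF_Task 3 = 8
ES_Task 4 = 0; EF_Task 4 = 14
ES_Task 5 = max(EF_Task 1=12, EF_Task 3=8) = 12; EF_Task 5 = 12+3 = 15
ES_Task 6 = 12; EF_Task 6 = 12+4 = 16
ES_Task 7 = max(EF_Task 2=13, EF_Task 3=8) = 13; EF_Task 7 = 13+8 = 21
ES_Task 8 = max(EF_Task 3=8, EF_Task 5=15) = 15; EF_Task 8 = 15+5 = 20
ES_Task 9 = 21; EF_Task 9 = 21+14 = 35
ES_Task 10 = max(EF_Task 4=14, EF_Task 6=16, EF_Task 8=20, EF_Task 9=35) = 35; EF_Task 10 = 35+15 = 50
Expected project duration μ = 50 days. Critical path: Task 2 → Task 7 → Task 9 → Task 10.

Variances on critical path: σ²_Task 2=1.778, σ²_Task 7=7.111, σ²_Task 9=0.111, σ²_Task 10=9.000.
Largest is σ²_Task 10 = 9.000.

Task 10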